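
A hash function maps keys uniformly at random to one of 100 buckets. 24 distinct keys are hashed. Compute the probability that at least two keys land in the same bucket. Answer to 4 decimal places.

0.9505

It's easier to compute the probability that all 24 are distinct.
P(all distinct) = 100/100 · 99/100 · ··· · 77/100 ≈ 0.0495.
So the probability of at least one match is 1 − 0.0495 = 0.9505.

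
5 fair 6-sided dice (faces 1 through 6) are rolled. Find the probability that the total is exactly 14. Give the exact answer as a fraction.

There are 6^5 = 7776 equally likely outcomes.
The number of ordered 5-tuples from {1,…,6} summing to 14 is 540.
P(sum = 14) = 540/7776 = 5/72.

5/72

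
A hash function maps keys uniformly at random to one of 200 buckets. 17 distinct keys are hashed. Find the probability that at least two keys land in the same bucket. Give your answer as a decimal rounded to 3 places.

0.503

It's easier to compute the probability that all 17 are distinct.
P(all distinct) = 200/200 · 199/200 · ··· · 184/200 ≈ 0.497.
So the probability of at least one match is 1 − 0.497 = 0.503.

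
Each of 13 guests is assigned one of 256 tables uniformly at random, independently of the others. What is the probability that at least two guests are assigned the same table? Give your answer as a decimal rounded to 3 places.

0.266

It's easier to compute the probability that all 13 are distinct.
P(all distinct) = 256/256 · 255/256 · ··· · 244/256 ≈ 0.734.
So the probability of at least one match is 1 − 0.734 = 0.266.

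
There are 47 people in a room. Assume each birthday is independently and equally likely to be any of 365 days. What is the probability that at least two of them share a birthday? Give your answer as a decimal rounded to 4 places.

0.9548

It's easier to compute the probability that all 47 are distinct.
P(all distinct) = 365/365 · 364/365 · ··· · 319/365 ≈ 0.0452.
So the probability of at least one match is 1 − 0.0452 = 0.9548.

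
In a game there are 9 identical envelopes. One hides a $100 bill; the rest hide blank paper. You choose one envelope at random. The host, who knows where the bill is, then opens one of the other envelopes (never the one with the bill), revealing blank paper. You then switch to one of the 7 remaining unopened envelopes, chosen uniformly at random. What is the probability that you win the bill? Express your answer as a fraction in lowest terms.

8/63

Your original envelope holds the bill with probability 1/9, so the other 8 collectively hold it with probability 8/9.
The host can always find an empty envelope to open, so this doesn't change that 8/9; it is now spread over the 7 remaining unopened envelopes.
P(win by switching) = (8/9) · (1/7) = 8/63.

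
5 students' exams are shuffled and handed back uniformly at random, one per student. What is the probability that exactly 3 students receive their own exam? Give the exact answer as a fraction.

1/12

Choose which 3 of the 5 are fixed: C(5,3) = 10 ways.
The remaining 2 must have no fixed point: D(2) = 1.
P = 10·1/120 = 1/12.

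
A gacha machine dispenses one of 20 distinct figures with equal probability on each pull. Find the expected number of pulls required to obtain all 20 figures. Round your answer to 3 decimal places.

After i distinct types are collected, each trial gives a new one with probability (20−i)/20, so the expected wait for the next new type is 20/(20−i).
E = 20/20 + 20/19 + 20/18 + 20/17 + 20/16 + 20/15 + 20/14 + 20/13 + 20/12 + 20/11 + 20/10 + 20/9 + 20/8 + 20/7 + 20/6 + 20/5 + 20/4 + 20/3 + 20/2 + 20/1 = 279175675/3879876 ≈ 71.955.

71.955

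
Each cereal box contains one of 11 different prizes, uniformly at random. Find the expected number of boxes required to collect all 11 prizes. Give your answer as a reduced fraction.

83711/2520

After i distinct types are collected, each trial gives a new one with probability (11−i)/11, so the expected wait for the next new type is 11/(11−i).
E = 11/11 + 11/10 + 11/9 + 11/8 + 11/7 + 11/6 + 11/5 + 11/4 + 11/3 + 11/2 + 11/1 = 83711/2520.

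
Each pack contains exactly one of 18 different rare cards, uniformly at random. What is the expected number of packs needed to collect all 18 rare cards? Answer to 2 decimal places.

After i distinct types are collected, each trial gives a new one with probability (18−i)/18, so the expected wait for the next new type is 18/(18−i).
E = 18/18 + 18/17 + 18/16 + 18/15 + 18/14 + 18/13 + 18/12 + 18/11 + 18/10 + 18/9 + 18/8 + 18/7 + 18/6 + 18/5 + 18/4 + 18/3 + 18/2 + 18/1 = 42822903/680680 ≈ 62.91.

62.91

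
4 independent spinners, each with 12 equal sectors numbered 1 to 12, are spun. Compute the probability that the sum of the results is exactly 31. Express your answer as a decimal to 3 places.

0.044

There are 12^4 = 20736 equally likely outcomes.
The number of ordered 4-tuples from {1,…,12} summing to 31 is 916.
P(sum = 31) = 916/20736 = 229/5184 ≈ 0.044.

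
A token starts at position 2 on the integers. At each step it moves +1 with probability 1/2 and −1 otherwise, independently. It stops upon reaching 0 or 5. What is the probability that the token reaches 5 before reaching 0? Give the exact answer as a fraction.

With a fair step, P(i) = ½P(i−1) + ½P(i+1) with P(0)=0, P(5)=1 has the linear solution P(i) = i/5.
P(2) = 2/5.

2/5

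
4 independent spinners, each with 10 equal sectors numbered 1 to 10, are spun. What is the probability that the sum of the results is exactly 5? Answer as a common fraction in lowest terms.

1/2500

There are 10^4 = 10000 equally likely outcomes.
The number of ordered 4-tuples from {1,…,10} summing to 5 is 4.
P(sum = 5) = 4/10000 = 1/2500.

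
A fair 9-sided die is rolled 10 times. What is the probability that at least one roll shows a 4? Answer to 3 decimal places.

P(no roll shows a 4) = (8/9)^10 ≈ 0.308.
P(at least one) = 1 − 0.308 = 0.692.

0.692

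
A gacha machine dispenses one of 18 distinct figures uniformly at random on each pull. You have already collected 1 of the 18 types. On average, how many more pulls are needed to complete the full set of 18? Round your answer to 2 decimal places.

Starting from 1 distinct type, each trial gives a new one with probability (18−i)/18 when i types are held, so the wait for the next new type is 18/(18−i).
E = 18/17 + 18/16 + 18/15 + 18/14 + 18/13 + 18/12 + 18/11 + 18/10 + 18/9 + 18/8 + 18/7 + 18/6 + 18/5 + 18/4 + 18/3 + 18/2 + 18/1 = 42142223/680680 ≈ 61.91.

61.91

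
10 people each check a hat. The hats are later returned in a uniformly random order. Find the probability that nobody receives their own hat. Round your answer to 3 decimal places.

0.368

This is the derangement probability: permutations of 10 with no fixed point.
D(10) = 10! · (1 − 1/1! + 1/2! − ··· + (−1)^10/10!) = 1334961.
P = 1334961/3628800 = 16481/44800 ≈ 0.368.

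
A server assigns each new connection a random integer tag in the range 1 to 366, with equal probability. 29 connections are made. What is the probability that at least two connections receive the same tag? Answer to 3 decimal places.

It's easier to compute the probability that all 29 are distinct.
P(all distinct) = 366/366 · 365/366 · ··· · 338/366 ≈ 0.320.
So the probability of at least one match is 1 − 0.320 = 0.680.

0.680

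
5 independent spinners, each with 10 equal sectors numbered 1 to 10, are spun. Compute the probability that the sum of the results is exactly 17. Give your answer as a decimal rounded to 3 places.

There are 10^5 = 100000 equally likely outcomes.
The number of ordered 5-tuples from {1,…,10} summing to 17 is 1745.
P(sum = 17) = 1745/100000 = 349/20000 ≈ 0.017.

0.017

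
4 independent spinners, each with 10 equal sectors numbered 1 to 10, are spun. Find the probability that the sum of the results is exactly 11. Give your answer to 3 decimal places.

There are 10^4 = 10000 equally likely outcomes.
The number of ordered 4-tuples from {1,…,10} summing to 11 is 120.
P(sum = 11) = 120/10000 = 3/250 ≈ 0.012.

0.012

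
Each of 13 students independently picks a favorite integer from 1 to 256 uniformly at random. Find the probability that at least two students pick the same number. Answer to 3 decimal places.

It's easier to compute the probability that all 13 are distinct.
P(all distinct) = 256/256 · 255/256 · ··· · 244/256 ≈ 0.734.
So the probability of at least one match is 1 − 0.734 = 0.266.

0.266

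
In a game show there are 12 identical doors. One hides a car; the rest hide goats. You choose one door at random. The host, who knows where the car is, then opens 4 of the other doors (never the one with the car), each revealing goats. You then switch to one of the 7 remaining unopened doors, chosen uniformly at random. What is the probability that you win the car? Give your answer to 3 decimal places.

0.131

Your original door holds the car with probability 1/12, so the other 11 collectively hold it with probability 11/12.
The host can always find 4 empty doors to open, so the reveals don't change that 11/12; it is now spread over the 7 remaining unopened doors.
P(win by switching) = (11/12) · (1/7) = 11/84 ≈ 0.131.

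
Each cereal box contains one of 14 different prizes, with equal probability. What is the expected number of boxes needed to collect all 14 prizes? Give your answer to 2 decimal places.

After i distinct types are collected, each trial gives a new one with probability (14−i)/14, so the expected wait for the next new type is 14/(14−i).
E = 14/14 + 14/13 + 14/12 + 14/11 + 14/10 + 14/9 + 14/8 + 14/7 + 14/6 + 14/5 + 14/4 + 14/3 + 14/2 + 14/1 = 1171733/25740 ≈ 45.52.

45.52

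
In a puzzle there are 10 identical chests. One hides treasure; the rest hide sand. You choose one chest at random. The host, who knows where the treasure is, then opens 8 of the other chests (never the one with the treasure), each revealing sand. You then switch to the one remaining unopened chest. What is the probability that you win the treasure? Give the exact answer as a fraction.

Your original chest holds the treasure with probability 1/10, so the other 9 collectively hold it with probability 9/10.
The host can always find 8 empty chests to open, so the reveals don't change that 9/10; it is now spread over the 1 remaining unopened chest.
P(win by switching) = (9/10) · (1/1) = 9/10.

9/10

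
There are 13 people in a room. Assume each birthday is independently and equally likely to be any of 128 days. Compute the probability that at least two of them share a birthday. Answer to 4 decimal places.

0.4675

It's easier to compute the probability that all 13 are distinct.
P(all distinct) = 128/128 · 127/128 · ··· · 116/128 ≈ 0.5325.
So the probability of at least one match is 1 − 0.5325 = 0.4675.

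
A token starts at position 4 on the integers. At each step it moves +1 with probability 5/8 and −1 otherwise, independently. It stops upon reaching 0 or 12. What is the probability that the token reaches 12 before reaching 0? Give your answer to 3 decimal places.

Let r = q/p = (3/8)/(5/8) = 3/5. The recurrence P(i) = p·P(i+1) + q·P(i−1) with P(0)=0, P(12)=1 gives P(i) = (1 − r^i)/(1 − r^12).
P(4) = (1 − (3/5)^4) / (1 − (3/5)^12) = 390625/447811 ≈ 0.872.

0.872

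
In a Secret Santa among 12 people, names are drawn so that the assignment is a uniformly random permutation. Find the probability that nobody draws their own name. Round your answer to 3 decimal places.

0.368

This is the derangement probability: permutations of 12 with no fixed point.
D(12) = 12! · (1 − 1/1! + 1/2! − ··· + (−1)^12/12!) = 176214841.
P = 176214841/479001600 = 16019531/43545600 ≈ 0.368.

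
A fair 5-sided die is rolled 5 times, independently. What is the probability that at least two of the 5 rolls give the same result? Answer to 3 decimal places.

P(all 5 different) = 5/5 · 4/5 · ··· · 1/5 ≈ 0.038.
P(at least two equal) = 1 − 0.038 = 0.962.

0.962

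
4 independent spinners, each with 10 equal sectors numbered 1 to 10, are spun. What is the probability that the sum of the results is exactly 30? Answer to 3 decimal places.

0.028

There are 10^4 = 10000 equally likely outcomes.
The number of ordered 4-tuples from {1,…,10} summing to 30 is 282.
P(sum = 30) = 282/10000 = 141/5000 ≈ 0.028.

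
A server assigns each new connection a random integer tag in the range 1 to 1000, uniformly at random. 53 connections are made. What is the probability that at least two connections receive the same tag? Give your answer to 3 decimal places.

0.754

It's easier to compute the probability that all 53 are distinct.
P(all distinct) = 1000/1000 · 999/1000 · ··· · 948/1000 ≈ 0.246.
So the probability of at least one match is 1 − 0.246 = 0.754.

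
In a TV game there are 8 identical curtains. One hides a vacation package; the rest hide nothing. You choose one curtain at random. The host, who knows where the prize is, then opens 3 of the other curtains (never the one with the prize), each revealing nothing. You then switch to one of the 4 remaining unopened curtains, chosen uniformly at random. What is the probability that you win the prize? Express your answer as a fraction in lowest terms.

Your original curtain holds the prize with probability 1/8, so the other 7 collectively hold it with probability 7/8.
The host can always find 3 empty curtains to open, so the reveals don't change that 7/8; it is now spread over the 4 remaining unopened curtains.
P(win by switching) = (7/8) · (1/4) = 7/32.

7/32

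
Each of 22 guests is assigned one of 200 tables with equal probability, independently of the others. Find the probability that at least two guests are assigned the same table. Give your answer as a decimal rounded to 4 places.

0.6984

It's easier to compute the probability that all 22 are distinct.
P(all distinct) = 200/200 · 199/200 · ··· · 179/200 ≈ 0.3016.
So the probability of at least one match is 1 − 0.3016 = 0.6984.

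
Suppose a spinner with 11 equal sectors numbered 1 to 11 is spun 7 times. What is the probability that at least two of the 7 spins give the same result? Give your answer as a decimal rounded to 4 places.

P(all 7 different) = 11/11 · 10/11 · ··· · 5/11 ≈ 0.0853.
P(at least two equal) = 1 − 0.0853 = 0.9147.

0.9147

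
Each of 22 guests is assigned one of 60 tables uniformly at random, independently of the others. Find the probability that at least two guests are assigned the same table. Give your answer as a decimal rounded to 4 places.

It's easier to compute the probability that all 22 are distinct.
P(all distinct) = 60/60 · 59/60 · ··· · 39/60 ≈ 0.0121.
So the probability of at least one match is 1 − 0.0121 = 0.9879.

0.9879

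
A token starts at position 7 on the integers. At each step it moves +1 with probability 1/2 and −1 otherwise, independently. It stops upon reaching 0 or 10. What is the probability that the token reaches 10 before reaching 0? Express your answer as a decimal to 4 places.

0.7000

With a fair step, P(i) = ½P(i−1) + ½P(i+1) with P(0)=0, P(10)=1 has the linear solution P(i) = i/10.
P(7) = 7/10 ≈ 0.7000.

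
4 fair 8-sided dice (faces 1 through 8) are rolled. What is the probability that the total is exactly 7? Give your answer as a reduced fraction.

5/1024

There are 8^4 = 4096 equally likely outcomes.
The number of ordered 4-tuples from {1,…,8} summing to 7 is 20.
P(sum = 7) = 20/4096 = 5/1024.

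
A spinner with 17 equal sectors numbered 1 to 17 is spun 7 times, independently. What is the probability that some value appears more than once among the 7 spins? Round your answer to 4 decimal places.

P(all 7 different) = 17/17 · 16/17 · ··· · 11/17 ≈ 0.2389.
P(at least two equal) = 1 − 0.2389 = 0.7611.

0.7611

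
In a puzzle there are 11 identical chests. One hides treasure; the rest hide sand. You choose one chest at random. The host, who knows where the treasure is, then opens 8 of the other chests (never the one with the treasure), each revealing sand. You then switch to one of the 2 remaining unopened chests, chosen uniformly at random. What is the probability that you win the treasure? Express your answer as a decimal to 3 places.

0.455

Your original chest holds the treasure with probability 1/11, so the other 10 collectively hold it with probability 10/11.
The host can always find 8 empty chests to open, so the reveals don't change that 10/11; it is now spread over the 2 remaining unopened chests.
P(win by switching) = (10/11) · (1/2) = 5/11 ≈ 0.455.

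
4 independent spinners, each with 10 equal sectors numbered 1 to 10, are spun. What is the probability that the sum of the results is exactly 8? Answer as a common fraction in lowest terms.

There are 10^4 = 10000 equally likely outcomes.
The number of ordered 4-tuples from {1,…,10} summing to 8 is 35.
P(sum = 8) = 35/10000 = 7/2000.

7/2000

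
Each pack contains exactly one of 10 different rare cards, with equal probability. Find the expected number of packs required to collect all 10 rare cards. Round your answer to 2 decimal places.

29.29

After i distinct types are collected, each trial gives a new one with probability (10−i)/10, so the expected wait for the next new type is 10/(10−i).
E = 10/10 + 10/9 + 10/8 + 10/7 + 10/6 + 10/5 + 10/4 + 10/3 + 10/2 + 10/1 = 7381/252 ≈ 29.29.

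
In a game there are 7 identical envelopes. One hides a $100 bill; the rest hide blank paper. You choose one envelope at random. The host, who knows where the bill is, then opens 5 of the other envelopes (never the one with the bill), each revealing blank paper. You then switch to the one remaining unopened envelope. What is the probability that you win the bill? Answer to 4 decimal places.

0.8571

Your original envelope holds the bill with probability 1/7, so the other 6 collectively hold it with probability 6/7.
The host can always find 5 empty envelopes to open, so the reveals don't change that 6/7; it is now spread over the 1 remaining unopened envelope.
P(win by switching) = (6/7) · (1/1) = 6/7 ≈ 0.8571.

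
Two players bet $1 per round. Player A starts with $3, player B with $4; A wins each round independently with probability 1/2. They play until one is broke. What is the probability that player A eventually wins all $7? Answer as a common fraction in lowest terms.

3/7

With a fair step, P(i) = ½P(i−1) + ½P(i+1) with P(0)=0, P(7)=1 has the linear solution P(i) = i/7.
P(3) = 3/7.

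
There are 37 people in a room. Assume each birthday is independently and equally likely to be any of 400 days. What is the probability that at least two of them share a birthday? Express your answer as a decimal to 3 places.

It's easier to compute the probability that all 37 are distinct.
P(all distinct) = 400/400 · 399/400 · ··· · 364/400 ≈ 0.179.
So the probability of at least one match is 1 − 0.179 = 0.821.

0.821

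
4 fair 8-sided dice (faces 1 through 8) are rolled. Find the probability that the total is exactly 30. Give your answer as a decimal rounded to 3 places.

There are 8^4 = 4096 equally likely outcomes.
The number of ordered 4-tuples from {1,…,8} summing to 30 is 10.
P(sum = 30) = 10/4096 = 5/2048 ≈ 0.002.

0.002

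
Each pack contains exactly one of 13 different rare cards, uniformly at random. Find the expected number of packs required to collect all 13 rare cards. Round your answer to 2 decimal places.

41.34

After i distinct types are collected, each trial gives a new one with probability (13−i)/13, so the expected wait for the next new type is 13/(13−i).
E = 13/13 + 13/12 + 13/11 + 13/10 + 13/9 + 13/8 + 13/7 + 13/6 + 13/5 + 13/4 + 13/3 + 13/2 + 13/1 = 1145993/27720 ≈ 41.34.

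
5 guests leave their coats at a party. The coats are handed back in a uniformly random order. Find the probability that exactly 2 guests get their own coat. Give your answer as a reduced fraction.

1/6

Choose which 2 of the 5 are fixed: C(5,2) = 10 ways.
The remaining 3 must have no fixed point: D(3) = 2.
P = 10·2/120 = 1/6.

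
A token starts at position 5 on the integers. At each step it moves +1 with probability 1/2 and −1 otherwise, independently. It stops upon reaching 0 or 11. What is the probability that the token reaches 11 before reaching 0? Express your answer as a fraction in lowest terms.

With a fair step, P(i) = ½P(i−1) + ½P(i+1) with P(0)=0, P(11)=1 has the linear solution P(i) = i/11.
P(5) = 5/11.

5/11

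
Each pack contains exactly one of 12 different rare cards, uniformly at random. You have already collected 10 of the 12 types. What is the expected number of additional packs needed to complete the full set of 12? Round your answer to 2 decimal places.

Starting from 10 distinct types, each trial gives a new one with probability (12−i)/12 when i types are held, so the wait for the next new type is 12/(12−i).
E = 12/2 + 12/1 = 18 ≈ 18.00.

18.00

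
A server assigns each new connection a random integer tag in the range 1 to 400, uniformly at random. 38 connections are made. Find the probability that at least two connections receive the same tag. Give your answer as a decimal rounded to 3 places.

0.837

It's easier to compute the probability that all 38 are distinct.
P(all distinct) = 400/400 · 399/400 · ··· · 363/400 ≈ 0.163.
So the probability of at least one match is 1 − 0.163 = 0.837.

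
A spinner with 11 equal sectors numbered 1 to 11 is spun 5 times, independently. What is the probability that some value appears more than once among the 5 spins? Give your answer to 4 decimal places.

P(all 5 different) = 11/11 · 10/11 · ··· · 7/11 ≈ 0.3442.
P(at least two equal) = 1 − 0.3442 = 0.6558.

0.6558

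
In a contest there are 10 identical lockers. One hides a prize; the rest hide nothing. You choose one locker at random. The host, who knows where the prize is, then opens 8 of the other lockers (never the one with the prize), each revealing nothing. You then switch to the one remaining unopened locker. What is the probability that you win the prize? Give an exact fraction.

9/10

Your original locker holds the prize with probability 1/10, so the other 9 collectively hold it with probability 9/10.
The host can always find 8 empty lockers to open, so the reveals don't change that 9/10; it is now spread over the 1 remaining unopened locker.
P(win by switching) = (9/10) · (1/1) = 9/10.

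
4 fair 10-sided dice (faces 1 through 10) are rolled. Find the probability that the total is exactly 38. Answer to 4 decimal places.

There are 10^4 = 10000 equally likely outcomes.
The number of ordered 4-tuples from {1,…,10} summing to 38 is 10.
P(sum = 38) = 10/10000 = 1/1000 ≈ 0.0010.

0.0010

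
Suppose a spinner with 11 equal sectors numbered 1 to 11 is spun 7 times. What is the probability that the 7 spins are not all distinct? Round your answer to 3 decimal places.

0.915

P(all 7 different) = 11/11 · 10/11 · ··· · 5/11 ≈ 0.085.
P(at least two equal) = 1 − 0.085 = 0.915.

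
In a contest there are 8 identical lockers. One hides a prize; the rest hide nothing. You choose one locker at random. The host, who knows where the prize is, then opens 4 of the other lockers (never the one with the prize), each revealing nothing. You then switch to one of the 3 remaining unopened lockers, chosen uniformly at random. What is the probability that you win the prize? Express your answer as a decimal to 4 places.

Your original locker holds the prize with probability 1/8, so the other 7 collectively hold it with probability 7/8.
The host can always find 4 empty lockers to open, so the reveals don't change that 7/8; it is now spread over the 3 remaining unopened lockers.
P(win by switching) = (7/8) · (1/3) = 7/24 ≈ 0.2917.

0.2917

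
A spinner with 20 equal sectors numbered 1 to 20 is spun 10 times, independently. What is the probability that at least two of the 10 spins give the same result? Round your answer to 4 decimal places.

P(all 10 different) = 20/20 · 19/20 · ··· · 11/20 ≈ 0.0655.
P(at least two equal) = 1 − 0.0655 = 0.9345.

0.9345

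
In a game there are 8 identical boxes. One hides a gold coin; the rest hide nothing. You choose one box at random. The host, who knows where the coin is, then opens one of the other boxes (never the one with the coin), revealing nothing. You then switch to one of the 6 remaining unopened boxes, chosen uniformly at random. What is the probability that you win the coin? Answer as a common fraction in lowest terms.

7/48

Your original box holds the coin with probability 1/8, so the other 7 collectively hold it with probability 7/8.
The host can always find an empty box to open, so this doesn't change that 7/8; it is now spread over the 6 remaining unopened boxes.
P(win by switching) = (7/8) · (1/6) = 7/48.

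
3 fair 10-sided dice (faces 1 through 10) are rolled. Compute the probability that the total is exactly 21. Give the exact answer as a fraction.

11/200

There are 10^3 = 1000 equally likely outcomes.
The number of ordered 3-tuples from {1,…,10} summing to 21 is 55.
P(sum = 21) = 55/1000 = 11/200.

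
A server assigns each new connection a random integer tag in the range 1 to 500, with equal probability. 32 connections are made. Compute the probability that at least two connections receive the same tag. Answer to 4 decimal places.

It's easier to compute the probability that all 32 are distinct.
P(all distinct) = 500/500 · 499/500 · ··· · 469/500 ≈ 0.3629.
So the probability of at least one match is 1 − 0.3629 = 0.6371.

0.6371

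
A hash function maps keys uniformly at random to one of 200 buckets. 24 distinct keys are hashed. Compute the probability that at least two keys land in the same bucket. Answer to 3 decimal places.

0.762

It's easier to compute the probability that all 24 are distinct.
P(all distinct) = 200/200 · 199/200 · ··· · 177/200 ≈ 0.238.
So the probability of at least one match is 1 − 0.238 = 0.762.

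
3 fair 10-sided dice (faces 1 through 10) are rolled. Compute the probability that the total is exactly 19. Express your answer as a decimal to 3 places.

There are 10^3 = 1000 equally likely outcomes.
The number of ordered 3-tuples from {1,…,10} summing to 19 is 69.
P(sum = 19) = 69/1000 ≈ 0.069.

0.069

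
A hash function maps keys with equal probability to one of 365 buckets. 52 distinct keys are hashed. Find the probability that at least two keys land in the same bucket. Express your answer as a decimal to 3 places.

0.978

It's easier to compute the probability that all 52 are distinct.
P(all distinct) = 365/365 · 364/365 · ··· · 314/365 ≈ 0.022.
So the probability of at least one match is 1 − 0.022 = 0.978.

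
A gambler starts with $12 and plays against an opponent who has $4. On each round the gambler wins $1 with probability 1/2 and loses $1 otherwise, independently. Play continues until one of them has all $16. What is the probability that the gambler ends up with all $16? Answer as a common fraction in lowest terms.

3/4

With a fair step, P(i) = ½P(i−1) + ½P(i+1) with P(0)=0, P(16)=1 has the linear solution P(i) = i/16.
P(12) = 12/16 = 3/4.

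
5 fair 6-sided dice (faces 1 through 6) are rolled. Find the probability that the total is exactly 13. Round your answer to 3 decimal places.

0.054

There are 6^5 = 7776 equally likely outcomes.
The number of ordered 5-tuples from {1,…,6} summing to 13 is 420.
P(sum = 13) = 420/7776 = 35/648 ≈ 0.054.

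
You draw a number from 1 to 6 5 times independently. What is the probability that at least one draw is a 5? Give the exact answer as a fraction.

4651/7776

P(no draw is a 5) = (5/6)^5 = 3125/7776.
P(at least one) = 1 − 3125/7776 = 4651/7776.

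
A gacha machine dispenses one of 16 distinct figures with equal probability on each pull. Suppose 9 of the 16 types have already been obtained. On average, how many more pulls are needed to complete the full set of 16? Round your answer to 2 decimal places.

41.49

Starting from 9 distinct types, each trial gives a new one with probability (16−i)/16 when i types are held, so the wait for the next new type is 16/(16−i).
E = 16/7 + 16/6 + 16/5 + 16/4 + 16/3 + 16/2 + 16/1 = 1452/35 ≈ 41.49.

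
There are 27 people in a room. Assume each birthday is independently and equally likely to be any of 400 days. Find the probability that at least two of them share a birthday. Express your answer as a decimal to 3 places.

0.592

It's easier to compute the probability that all 27 are distinct.
P(all distinct) = 400/400 · 399/400 · ··· · 374/400 ≈ 0.408.
So the probability of at least one match is 1 − 0.408 = 0.592.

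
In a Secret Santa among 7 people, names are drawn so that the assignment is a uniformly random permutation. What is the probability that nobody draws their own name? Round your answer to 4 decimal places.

This is the derangement probability: permutations of 7 with no fixed point.
D(7) = 7! · (1 − 1/1! + 1/2! − ··· + (−1)^7/7!) = 1854.
P = 1854/5040 = 103/280 ≈ 0.3679.

0.3679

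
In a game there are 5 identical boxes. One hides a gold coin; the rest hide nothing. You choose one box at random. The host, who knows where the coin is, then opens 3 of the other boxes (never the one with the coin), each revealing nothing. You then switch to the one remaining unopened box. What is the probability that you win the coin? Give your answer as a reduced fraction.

4/5

Your original box holds the coin with probability 1/5, so the other 4 collectively hold it with probability 4/5.
The host can always find 3 empty boxes to open, so the reveals don't change that 4/5; it is now spread over the 1 remaining unopened box.
P(win by switching) = (4/5) · (1/1) = 4/5.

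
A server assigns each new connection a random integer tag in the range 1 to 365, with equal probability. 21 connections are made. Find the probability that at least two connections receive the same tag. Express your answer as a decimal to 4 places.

0.4437

It's easier to compute the probability that all 21 are distinct.
P(all distinct) = 365/365 · 364/365 · ··· · 345/365 ≈ 0.5563.
So the probability of at least one match is 1 − 0.5563 = 0.4437.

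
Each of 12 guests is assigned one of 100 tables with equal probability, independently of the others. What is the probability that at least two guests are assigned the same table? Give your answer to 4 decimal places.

0.4968

It's easier to compute the probability that all 12 are distinct.
P(all distinct) = 100/100 · 99/100 · ··· · 89/100 ≈ 0.5032.
So the probability of at least one match is 1 − 0.5032 = 0.4968.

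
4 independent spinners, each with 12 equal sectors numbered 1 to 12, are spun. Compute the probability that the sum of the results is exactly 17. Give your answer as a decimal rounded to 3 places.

0.026

There are 12^4 = 20736 equally likely outcomes.
The number of ordered 4-tuples from {1,…,12} summing to 17 is 544.
P(sum = 17) = 544/20736 = 17/648 ≈ 0.026.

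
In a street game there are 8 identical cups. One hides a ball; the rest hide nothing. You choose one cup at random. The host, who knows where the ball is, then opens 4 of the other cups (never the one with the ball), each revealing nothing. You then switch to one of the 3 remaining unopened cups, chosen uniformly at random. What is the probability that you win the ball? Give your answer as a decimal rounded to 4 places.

Your original cup holds the ball with probability 1/8, so the other 7 collectively hold it with probability 7/8.
The host can always find 4 empty cups to open, so the reveals don't change that 7/8; it is now spread over the 3 remaining unopened cups.
P(win by switching) = (7/8) · (1/3) = 7/24 ≈ 0.2917.

0.2917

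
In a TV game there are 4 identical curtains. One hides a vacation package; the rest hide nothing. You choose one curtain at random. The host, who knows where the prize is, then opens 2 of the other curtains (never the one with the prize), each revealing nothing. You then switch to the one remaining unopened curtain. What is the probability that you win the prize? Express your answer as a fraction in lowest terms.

Your original curtain holds the prize with probability 1/4, so the other 3 collectively hold it with probability 3/4.
The host can always find 2 empty curtains to open, so the reveals don't change that 3/4; it is now spread over the 1 remaining unopened curtain.
P(win by switching) = (3/4) · (1/1) = 3/4.

3/4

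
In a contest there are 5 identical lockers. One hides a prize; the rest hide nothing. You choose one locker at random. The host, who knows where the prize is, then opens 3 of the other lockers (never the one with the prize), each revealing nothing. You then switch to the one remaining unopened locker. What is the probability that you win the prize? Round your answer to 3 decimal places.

Your original locker holds the prize with probability 1/5, so the other 4 collectively hold it with probability 4/5.
The host can always find 3 empty lockers to open, so the reveals don't change that 4/5; it is now spread over the 1 remaining unopened locker.
P(win by switching) = (4/5) · (1/1) = 4/5 ≈ 0.800.

0.800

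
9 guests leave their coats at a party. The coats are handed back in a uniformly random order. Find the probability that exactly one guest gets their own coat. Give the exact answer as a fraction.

Choose which one is fixed: C(9,1) = 9 ways.
The remaining 8 must have no fixed point: D(8) = 14833.
P = 9·14833/362880 = 2119/5760.

2119/5760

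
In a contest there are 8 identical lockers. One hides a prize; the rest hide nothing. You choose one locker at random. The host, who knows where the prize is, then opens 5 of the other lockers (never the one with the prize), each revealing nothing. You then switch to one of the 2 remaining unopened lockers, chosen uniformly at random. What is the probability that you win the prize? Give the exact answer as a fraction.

Your original locker holds the prize with probability 1/8, so the other 7 collectively hold it with probability 7/8.
The host can always find 5 empty lockers to open, so the reveals don't change that 7/8; it is now spread over the 2 remaining unopened lockers.
P(win by switching) = (7/8) · (1/2) = 7/16.

7/16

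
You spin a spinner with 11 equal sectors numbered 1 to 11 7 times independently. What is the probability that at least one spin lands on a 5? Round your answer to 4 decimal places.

P(no spin lands on a 5) = (10/11)^7 ≈ 0.5132.
P(at least one) = 1 − 0.5132 = 0.4868.

0.4868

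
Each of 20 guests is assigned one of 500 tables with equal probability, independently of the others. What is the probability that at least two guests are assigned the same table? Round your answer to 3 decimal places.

0.320

It's easier to compute the probability that all 20 are distinct.
P(all distinct) = 500/500 · 499/500 · ··· · 481/500 ≈ 0.680.
So the probability of at least one match is 1 − 0.680 = 0.320.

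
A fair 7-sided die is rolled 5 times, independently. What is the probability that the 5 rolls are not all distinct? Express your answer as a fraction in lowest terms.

P(all 5 different) = 7/7 · 6/7 · ··· · 3/7 = 360/2401.
P(at least two equal) = 1 − 360/2401 = 2041/2401.

2041/2401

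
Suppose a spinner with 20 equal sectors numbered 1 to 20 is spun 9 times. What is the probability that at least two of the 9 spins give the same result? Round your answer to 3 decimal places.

P(all 9 different) = 20/20 · 19/20 · ··· · 12/20 ≈ 0.119.
P(at least two equal) = 1 − 0.119 = 0.881.

0.881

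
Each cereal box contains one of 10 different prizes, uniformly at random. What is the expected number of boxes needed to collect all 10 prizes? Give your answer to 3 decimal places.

29.290

After i distinct types are collected, each trial gives a new one with probability (10−i)/10, so the expected wait for the next new type is 10/(10−i).
E = 10/10 + 10/9 + 10/8 + 10/7 + 10/6 + 10/5 + 10/4 + 10/3 + 10/2 + 10/1 = 7381/252 ≈ 29.290.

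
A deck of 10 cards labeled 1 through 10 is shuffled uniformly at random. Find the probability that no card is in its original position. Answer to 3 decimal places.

0.368

This is the derangement probability: permutations of 10 with no fixed point.
D(10) = 10! · (1 − 1/1! + 1/2! − ··· + (−1)^10/10!) = 1334961.
P = 1334961/3628800 = 16481/44800 ≈ 0.368.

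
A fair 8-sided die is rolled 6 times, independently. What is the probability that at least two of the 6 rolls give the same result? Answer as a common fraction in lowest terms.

3781/4096

P(all 6 different) = 8/8 · 7/8 · ··· · 3/8 = 315/4096.
P(at least two equal) = 1 − 315/4096 = 3781/4096.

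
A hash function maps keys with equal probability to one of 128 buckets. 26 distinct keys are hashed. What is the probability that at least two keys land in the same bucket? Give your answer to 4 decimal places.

0.9346

It's easier to compute the probability that all 26 are distinct.
P(all distinct) = 128/128 · 127/128 · ··· · 103/128 ≈ 0.0654.
So the probability of at least one match is 1 − 0.0654 = 0.9346.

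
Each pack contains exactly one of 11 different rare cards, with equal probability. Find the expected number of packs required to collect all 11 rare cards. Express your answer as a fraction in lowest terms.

After i distinct types are collected, each trial gives a new one with probability (11−i)/11, so the expected wait for the next new type is 11/(11−i).
E = 11/11 + 11/10 + 11/9 + 11/8 + 11/7 + 11/6 + 11/5 + 11/4 + 11/3 + 11/2 + 11/1 = 83711/2520.

83711/2520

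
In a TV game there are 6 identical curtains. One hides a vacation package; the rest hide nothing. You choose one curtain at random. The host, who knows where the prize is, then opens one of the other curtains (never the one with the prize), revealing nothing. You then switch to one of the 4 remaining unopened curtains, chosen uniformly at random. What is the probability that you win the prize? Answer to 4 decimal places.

Your original curtain holds the prize with probability 1/6, so the other 5 collectively hold it with probability 5/6.
The host can always find an empty curtain to open, so this doesn't change that 5/6; it is now spread over the 4 remaining unopened curtains.
P(win by switching) = (5/6) · (1/4) = 5/24 ≈ 0.2083.

0.2083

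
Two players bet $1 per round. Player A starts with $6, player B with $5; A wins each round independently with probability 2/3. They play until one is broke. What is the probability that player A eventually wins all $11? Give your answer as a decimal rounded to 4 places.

0.9849

Let r = q/p = (1/3)/(2/3) = 1/2. The recurrence P(i) = p·P(i+1) + q·P(i−1) with P(0)=0, P(11)=1 gives P(i) = (1 − r^i)/(1 − r^11).
P(6) = (1 − (1/2)^6) / (1 − (1/2)^11) = 2016/2047 ≈ 0.9849.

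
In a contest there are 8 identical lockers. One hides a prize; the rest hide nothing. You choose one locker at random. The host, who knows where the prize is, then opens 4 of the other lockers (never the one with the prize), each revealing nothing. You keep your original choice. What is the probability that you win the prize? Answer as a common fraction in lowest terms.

1/8

The host can always open 4 empty lockers regardless of your choice, so the reveals give no information about your original locker.
P(win by staying) = 1/8.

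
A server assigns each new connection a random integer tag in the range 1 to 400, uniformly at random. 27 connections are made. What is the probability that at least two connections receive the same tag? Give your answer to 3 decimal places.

0.592

It's easier to compute the probability that all 27 are distinct.
P(all distinct) = 400/400 · 399/400 · ··· · 374/400 ≈ 0.408.
So the probability of at least one match is 1 − 0.408 = 0.592.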